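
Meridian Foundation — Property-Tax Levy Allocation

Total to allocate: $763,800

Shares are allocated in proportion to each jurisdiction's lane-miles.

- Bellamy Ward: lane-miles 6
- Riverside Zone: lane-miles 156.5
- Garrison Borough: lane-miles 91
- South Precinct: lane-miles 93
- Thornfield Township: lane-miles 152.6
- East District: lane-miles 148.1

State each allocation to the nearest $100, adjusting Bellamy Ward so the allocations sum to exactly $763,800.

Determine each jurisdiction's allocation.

Bellamy Ward: $7,000; Riverside Zone: $184,700; Garrison Borough: $107,400; South Precinct: $109,800; Thornfield Township: $180,100; East District: $174,800

Lane-miles total: 647.2.
Unrounded shares: Bellamy Ward 6/647.2 × $763,800 = 7,080.96; Riverside Zone 156.5/647.2 × $763,800 = 184,695.15; Garrison Borough 91/647.2 × $763,800 = 107,394.62; South Precinct 93/647.2 × $763,800 = 109,754.94; Thornfield Township 152.6/647.2 × $763,800 = 180,092.52; East District 148.1/647.2 × $763,800 = 174,781.80.
At nearest $100: Bellamy Ward $7,100; Riverside Zone $184,700; Garrison Borough $107,400; South Precinct $109,800; Thornfield Township $180,100; East District $174,800. Sum = $763,900.
Difference $763,800 − $763,900 = −$100 applied to Bellamy Ward: Bellamy Ward becomes $7,000.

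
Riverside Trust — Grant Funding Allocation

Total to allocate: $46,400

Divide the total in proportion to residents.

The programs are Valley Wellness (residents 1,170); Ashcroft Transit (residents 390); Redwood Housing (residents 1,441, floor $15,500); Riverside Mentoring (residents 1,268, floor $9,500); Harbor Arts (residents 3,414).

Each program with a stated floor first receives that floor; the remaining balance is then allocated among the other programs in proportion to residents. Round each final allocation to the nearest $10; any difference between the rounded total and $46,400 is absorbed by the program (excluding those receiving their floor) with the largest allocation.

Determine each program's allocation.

Fund the minimums — Redwood Housing $15,500; Riverside Mentoring $9,500. Balance $21,400.
Balance split over remaining residents 4,974: Valley Wellness 5,033.78 → $5,030; Ashcroft Transit 1,677.93 → $1,680; Harbor Arts 14,688.30 → $14,690.

Valley Wellness: $5,030 | Ashcroft Transit: $1,680 | Redwood Housing: $15,500 | Riverside Mentoring: $9,500 | Harbor Arts: $14,690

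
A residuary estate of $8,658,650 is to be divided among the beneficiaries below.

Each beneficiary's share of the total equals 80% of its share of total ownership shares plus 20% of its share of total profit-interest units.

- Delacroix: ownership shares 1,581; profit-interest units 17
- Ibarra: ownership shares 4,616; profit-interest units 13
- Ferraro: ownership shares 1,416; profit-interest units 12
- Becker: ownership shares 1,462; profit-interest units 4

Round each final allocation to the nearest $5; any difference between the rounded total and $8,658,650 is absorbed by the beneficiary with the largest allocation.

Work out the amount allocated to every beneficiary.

Totals — ownership shares 9,075, profit-interest units 46.
Combined weights (80% ownership shares + 20% profit-interest units): Delacroix 0.2133; Ibarra 0.4634; Ferraro 0.1770; Becker 0.1463.
Raw shares: Delacroix 1,846,759.68; Ibarra 4,012,780.77; Ferraro 1,532,584.16; Becker 1,266,525.39.
Rounded to nearest $5: Delacroix $1,846,760; Ibarra $4,012,780; Ferraro $1,532,585; Becker $1,266,525. Sum = $8,658,650.
Sum already equals the total — no adjustment.

Delacroix: $1,846,760 | Ibarra: $4,012,780 | Ferraro: $1,532,585 | Becker: $1,266,525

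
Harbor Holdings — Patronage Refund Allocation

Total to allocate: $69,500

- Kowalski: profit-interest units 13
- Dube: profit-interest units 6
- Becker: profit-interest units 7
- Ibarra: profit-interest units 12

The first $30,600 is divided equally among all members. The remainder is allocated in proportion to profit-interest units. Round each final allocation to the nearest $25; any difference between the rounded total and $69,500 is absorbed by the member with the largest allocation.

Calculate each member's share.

$30,600 shared equally gives $7,650 per member.
Remainder $38,900 by profit-interest units (total 38): Kowalski 13,307.89 → $13,300; Dube 6,142.11 → $6,150; Becker 7,165.79 → $7,175; Ibarra 12,284.21 → $12,275.
Totals: Kowalski $7,650 + $13,300 = $20,950; Dube $7,650 + $6,150 = $13,800; Becker $7,650 + $7,175 = $14,825; Ibarra $7,650 + $12,275 = $19,925.

Kowalski: $20,950; Dube: $13,800; Becker: $14,825; Ibarra: $19,925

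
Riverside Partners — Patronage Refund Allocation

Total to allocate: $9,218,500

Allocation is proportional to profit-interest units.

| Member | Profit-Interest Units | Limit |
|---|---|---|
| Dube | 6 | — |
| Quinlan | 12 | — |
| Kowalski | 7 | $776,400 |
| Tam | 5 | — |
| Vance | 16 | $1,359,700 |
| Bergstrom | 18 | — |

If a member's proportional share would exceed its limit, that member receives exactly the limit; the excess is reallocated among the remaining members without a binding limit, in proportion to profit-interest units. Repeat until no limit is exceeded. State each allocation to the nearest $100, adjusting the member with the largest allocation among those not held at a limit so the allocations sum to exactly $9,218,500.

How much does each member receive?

Combined profit-interest units = 64.
Pro-rata shares before constraints: Dube 864,234.38; Quinlan 1,728,468.75; Kowalski 1,008,273.44; Tam 720,195.31; Vance 2,304,625.00; Bergstrom 2,592,703.12.
Held at cap: Kowalski ($776,400), Vance ($1,359,700); remaining pool $7,082,400 reallocated over remaining profit-interest units 41.
Remaining shares: Dube 1,036,448.78 → $1,036,400; Quinlan 2,072,897.56 → $2,072,900; Tam 863,707.32 → $863,700; Bergstrom 3,109,346.34 → $3,109,300.
Rounding difference +$100 applied to Bergstrom → $3,109,400.

Dube: $1,036,400 · Quinlan: $2,072,900 · Kowalski: $776,400 · Tam: $863,700 · Vance: $1,359,700 · Bergstrom: $3,109,400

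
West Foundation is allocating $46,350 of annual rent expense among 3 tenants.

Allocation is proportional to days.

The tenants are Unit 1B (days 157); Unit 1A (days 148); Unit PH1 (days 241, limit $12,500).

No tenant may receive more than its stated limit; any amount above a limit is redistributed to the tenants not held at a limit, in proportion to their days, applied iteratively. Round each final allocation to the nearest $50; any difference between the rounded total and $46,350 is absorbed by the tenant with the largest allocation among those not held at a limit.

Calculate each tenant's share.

Unit 1B: $17,400 | Unit 1A: $16,450 | Unit PH1: $12,500

Days total: 546.
Proportional shares (ignoring caps): Unit 1B 13,327.75; Unit 1A 12,563.74; Unit PH1 20,458.52.
Cap binds for Unit PH1 ($12,500); balance $33,850 reallocated over remaining days 305.
Remaining shares: Unit 1B 17,424.43 → $17,400; Unit 1A 16,425.57 → $16,450.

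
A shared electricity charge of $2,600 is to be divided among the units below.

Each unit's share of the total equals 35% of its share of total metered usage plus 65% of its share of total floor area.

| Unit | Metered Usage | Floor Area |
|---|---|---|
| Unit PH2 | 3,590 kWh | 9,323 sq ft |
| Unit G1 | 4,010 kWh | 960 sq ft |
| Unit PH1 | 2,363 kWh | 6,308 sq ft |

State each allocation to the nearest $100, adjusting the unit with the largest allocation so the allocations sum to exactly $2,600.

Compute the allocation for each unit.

Unit PH2: $1,200; Unit G1: $500; Unit PH1: $900

Totals — metered usage 9,963, floor area 16,591.
Combined weights (35% metered usage + 65% floor area): Unit PH2 0.4914; Unit G1 0.1785; Unit PH1 0.3301.
Proportional shares: Unit PH2 1,277.57; Unit G1 464.05; Unit PH1 858.38.
After rounding ($100): Unit PH2 $1,300; Unit G1 $500; Unit PH1 $900. Sum = $2,700.
Difference $2,600 − $2,700 = −$100 applied to largest allocation (Unit PH2): Unit PH2 becomes $1,200.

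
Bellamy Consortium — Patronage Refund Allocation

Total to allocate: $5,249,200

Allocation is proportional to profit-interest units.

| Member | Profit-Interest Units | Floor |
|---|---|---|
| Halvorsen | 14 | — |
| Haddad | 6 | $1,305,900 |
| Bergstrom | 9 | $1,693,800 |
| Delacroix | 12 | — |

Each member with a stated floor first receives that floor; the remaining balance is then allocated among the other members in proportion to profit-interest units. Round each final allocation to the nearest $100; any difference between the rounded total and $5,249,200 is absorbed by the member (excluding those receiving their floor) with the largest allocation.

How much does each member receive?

Fund the minimums — Haddad $1,305,900; Bergstrom $1,693,800. Residual $2,249,500.
Residual split over remaining profit-interest units 26: Halvorsen 1,211,269.23 → $1,211,300; Delacroix 1,038,230.77 → $1,038,200.

Halvorsen: $1,211,300 · Haddad: $1,305,900 · Bergstrom: $1,693,800 · Delacroix: $1,038,200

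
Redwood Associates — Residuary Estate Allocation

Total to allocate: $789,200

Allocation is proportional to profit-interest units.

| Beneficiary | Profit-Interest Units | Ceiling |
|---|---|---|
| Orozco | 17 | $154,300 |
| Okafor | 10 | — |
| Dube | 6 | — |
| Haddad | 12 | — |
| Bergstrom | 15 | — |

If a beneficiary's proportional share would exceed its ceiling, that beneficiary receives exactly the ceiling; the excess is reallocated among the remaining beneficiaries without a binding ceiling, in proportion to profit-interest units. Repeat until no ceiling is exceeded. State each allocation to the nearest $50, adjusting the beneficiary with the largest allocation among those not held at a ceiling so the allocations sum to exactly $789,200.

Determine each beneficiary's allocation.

Profit-interest units total: 60.
Pro-rata shares before constraints: Orozco 223,606.67; Okafor 131,533.33; Dube 78,920.00; Haddad 157,840.00; Bergstrom 197,300.00.
Cap binds for Orozco ($154,300); residual $634,900 reallocated over remaining profit-interest units 43.
Remaining shares: Okafor 147,651.16 → $147,650; Dube 88,590.70 → $88,600; Haddad 177,181.40 → $177,200; Bergstrom 221,476.74 → $221,500.
Rounding difference −$50 applied to Bergstrom → $221,450.

Orozco: $154,300 | Okafor: $147,650 | Dube: $88,600 | Haddad: $177,200 | Bergstrom: $221,450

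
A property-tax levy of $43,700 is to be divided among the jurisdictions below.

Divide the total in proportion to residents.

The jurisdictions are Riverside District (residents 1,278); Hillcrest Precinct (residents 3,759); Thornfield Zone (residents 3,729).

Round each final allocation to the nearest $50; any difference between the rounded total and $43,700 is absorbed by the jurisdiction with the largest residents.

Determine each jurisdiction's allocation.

Residents total: 1,278 + 3,759 + 3,729 = 8,766.
Raw shares: Riverside District 6,371.05; Hillcrest Precinct 18,739.25; Thornfield Zone 18,589.70.
After rounding ($50): Riverside District $6,350; Hillcrest Precinct $18,750; Thornfield Zone $18,600. Sum = $43,700.
Sum already equals the total — no adjustment.

Riverside District: $6,350 · Hillcrest Precinct: $18,750 · Thornfield Zone: $18,600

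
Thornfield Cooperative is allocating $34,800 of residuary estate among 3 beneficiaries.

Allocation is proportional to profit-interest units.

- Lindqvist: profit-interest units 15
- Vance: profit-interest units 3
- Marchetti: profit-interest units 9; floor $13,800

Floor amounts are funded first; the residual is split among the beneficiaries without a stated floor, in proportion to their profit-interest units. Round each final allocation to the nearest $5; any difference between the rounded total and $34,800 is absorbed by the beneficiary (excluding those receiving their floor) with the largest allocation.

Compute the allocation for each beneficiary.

Guaranteed amounts: Marchetti $13,800. Remaining pool $21,000.
Remaining pool split over remaining profit-interest units 18: Lindqvist 17,500.00 → $17,500; Vance 3,500.00 → $3,500.

Lindqvist: $17,500; Vance: $3,500; Marchetti: $13,800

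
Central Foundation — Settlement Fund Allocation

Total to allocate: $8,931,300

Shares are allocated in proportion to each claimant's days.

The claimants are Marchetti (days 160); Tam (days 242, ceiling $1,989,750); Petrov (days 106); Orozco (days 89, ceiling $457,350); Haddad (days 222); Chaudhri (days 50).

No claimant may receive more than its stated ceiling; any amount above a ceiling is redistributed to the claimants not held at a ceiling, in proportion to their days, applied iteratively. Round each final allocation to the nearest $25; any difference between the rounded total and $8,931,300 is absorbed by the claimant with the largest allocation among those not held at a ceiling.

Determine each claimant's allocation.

Marchetti: $1,928,375; Tam: $1,989,750; Petrov: $1,277,550; Orozco: $457,350; Haddad: $2,675,650; Chaudhri: $602,625

Combined days = 869.
Proportional shares (ignoring caps): Marchetti 1,644,428.08; Tam 2,487,197.47; Petrov 1,089,433.60; Orozco 914,713.12; Haddad 2,281,643.96; Chaudhri 513,883.77.
Capped: Tam ($1,989,750), Orozco ($457,350); remaining pool $6,484,200 reallocated over remaining days 538.
Shares after redistribution: Marchetti 1,928,386.62 → $1,928,375; Petrov 1,277,556.13 → $1,277,550; Haddad 2,675,636.43 → $2,675,625; Chaudhri 602,620.82 → $602,625.
Rounding difference +$25 applied to Haddad → $2,675,650.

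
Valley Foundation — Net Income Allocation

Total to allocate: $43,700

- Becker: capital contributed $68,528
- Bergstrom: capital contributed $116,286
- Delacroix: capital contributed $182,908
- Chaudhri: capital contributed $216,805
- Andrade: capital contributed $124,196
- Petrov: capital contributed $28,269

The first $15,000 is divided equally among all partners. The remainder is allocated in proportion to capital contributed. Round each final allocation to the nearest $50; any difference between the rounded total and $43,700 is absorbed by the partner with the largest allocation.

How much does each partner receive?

Becker: $5,150 · Bergstrom: $7,050 · Delacroix: $9,600 · Chaudhri: $10,950 · Andrade: $7,350 · Petrov: $3,600

First tranche $15,000 split equally: $2,500 each.
Remainder $28,700 by capital contributed (total 736,992): Becker 2,668.62 → $2,650; Bergstrom 4,528.42 → $4,550; Delacroix 7,122.82 → $7,100; Chaudhri 8,442.84 → $8,450; Andrade 4,836.45 → $4,850; Petrov 1,100.85 → $1,100.
Totals: Becker $2,500 + $2,650 = $5,150; Bergstrom $2,500 + $4,550 = $7,050; Delacroix $2,500 + $7,100 = $9,600; Chaudhri $2,500 + $8,450 = $10,950; Andrade $2,500 + $4,850 = $7,350; Petrov $2,500 + $1,100 = $3,600.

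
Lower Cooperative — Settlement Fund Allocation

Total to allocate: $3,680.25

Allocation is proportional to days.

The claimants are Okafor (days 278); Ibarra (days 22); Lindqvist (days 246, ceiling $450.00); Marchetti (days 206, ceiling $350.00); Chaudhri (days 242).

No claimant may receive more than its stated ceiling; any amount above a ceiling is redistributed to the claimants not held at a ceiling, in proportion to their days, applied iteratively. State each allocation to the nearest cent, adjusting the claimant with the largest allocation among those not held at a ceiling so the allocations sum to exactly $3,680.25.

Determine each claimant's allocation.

Okafor: $1,477.32 · Ibarra: $116.91 · Lindqvist: $450.00 · Marchetti: $350.00 · Chaudhri: $1,286.02

Sum of days: 994.
Pro-rata shares before constraints: Okafor 1,029.2852; Ibarra 81.4542; Lindqvist 910.8063; Marchetti 762.7077; Chaudhri 895.9965.
Capped: Lindqvist ($450.00), Marchetti ($350.00); residual $2,880.25 reallocated over remaining days 542.
Shares after redistribution: Okafor 1,477.3238 → $1,477.32; Ibarra 116.9105 → $116.91; Chaudhri 1,286.0157 → $1,286.02.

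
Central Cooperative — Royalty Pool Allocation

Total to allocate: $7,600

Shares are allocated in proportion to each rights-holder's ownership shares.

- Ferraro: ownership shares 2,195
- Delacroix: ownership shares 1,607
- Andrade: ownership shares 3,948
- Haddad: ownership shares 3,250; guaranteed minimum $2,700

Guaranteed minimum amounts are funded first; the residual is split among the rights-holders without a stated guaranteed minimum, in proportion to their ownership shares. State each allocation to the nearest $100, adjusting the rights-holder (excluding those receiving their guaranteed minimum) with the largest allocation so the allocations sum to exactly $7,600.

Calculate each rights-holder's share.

Fund the minimums — Haddad $2,700. Residual $4,900.
Residual split over remaining ownership shares 7,750: Ferraro 1,387.81 → $1,400; Delacroix 1,016.04 → $1,000; Andrade 2,496.15 → $2,500.

Ferraro: $1,400 · Delacroix: $1,000 · Andrade: $2,500 · Haddad: $2,700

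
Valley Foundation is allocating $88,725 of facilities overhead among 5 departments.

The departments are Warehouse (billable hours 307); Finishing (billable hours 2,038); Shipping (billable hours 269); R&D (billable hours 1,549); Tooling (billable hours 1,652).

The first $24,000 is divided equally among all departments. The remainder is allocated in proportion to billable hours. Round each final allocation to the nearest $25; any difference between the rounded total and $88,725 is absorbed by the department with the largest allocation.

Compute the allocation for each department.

Warehouse: $8,225; Finishing: $27,450; Shipping: $7,800; R&D: $22,050; Tooling: $23,200

$24,000 shared equally gives $4,800 per department.
Remainder $64,725 by billable hours (total 5,815): Warehouse 3,417.12 → $3,425; Finishing 22,684.36 → $22,675; Shipping 2,994.16 → $3,000; R&D 17,241.45 → $17,250; Tooling 18,387.91 → $18,400.
Rounding difference −$25 on remainder applied to Finishing.
Totals: Warehouse $4,800 + $3,425 = $8,225; Finishing $4,800 + $22,650 = $27,450; Shipping $4,800 + $3,000 = $7,800; R&D $4,800 + $17,250 = $22,050; Tooling $4,800 + $18,400 = $23,200.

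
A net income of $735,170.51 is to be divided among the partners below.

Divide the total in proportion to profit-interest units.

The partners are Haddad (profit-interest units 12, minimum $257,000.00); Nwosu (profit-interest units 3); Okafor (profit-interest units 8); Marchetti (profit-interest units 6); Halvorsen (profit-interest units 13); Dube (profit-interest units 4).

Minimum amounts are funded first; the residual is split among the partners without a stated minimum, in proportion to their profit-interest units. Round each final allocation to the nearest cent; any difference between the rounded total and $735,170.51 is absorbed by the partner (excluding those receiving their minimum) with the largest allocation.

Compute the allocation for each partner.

Haddad: $257,000.00 | Nwosu: $42,191.52 | Okafor: $112,510.71 | Marchetti: $84,383.03 | Halvorsen: $182,829.90 | Dube: $56,255.35

Minimums first: Haddad $257,000.00. Remaining pool $478,170.51.
Remaining pool split over remaining profit-interest units 34: Nwosu 42,191.5156 → $42,191.52; Okafor 112,510.7082 → $112,510.71; Marchetti 84,383.0312 → $84,383.03; Halvorsen 182,829.9009 → $182,829.90; Dube 56,255.3541 → $56,255.35.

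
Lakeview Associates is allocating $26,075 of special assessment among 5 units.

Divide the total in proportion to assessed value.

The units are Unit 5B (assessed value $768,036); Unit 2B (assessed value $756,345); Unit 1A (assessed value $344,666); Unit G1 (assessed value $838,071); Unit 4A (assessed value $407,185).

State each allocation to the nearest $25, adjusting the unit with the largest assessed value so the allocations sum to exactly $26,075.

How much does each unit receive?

Unit 5B: $6,425 · Unit 2B: $6,325 · Unit 1A: $2,875 · Unit G1: $7,050 · Unit 4A: $3,400

Total assessed value = 768,036 + 756,345 + 344,666 + 838,071 + 407,185 = 3,114,303.
Proportional shares: Unit 5B 6,430.50; Unit 2B 6,332.62; Unit 1A 2,885.77; Unit G1 7,016.88; Unit 4A 3,409.22.
At nearest $25: Unit 5B $6,425; Unit 2B $6,325; Unit 1A $2,875; Unit G1 $7,025; Unit 4A $3,400. Sum = $26,050.
Difference $26,075 − $26,050 = +$25 applied to largest assessed value (Unit G1): Unit G1 becomes $7,050.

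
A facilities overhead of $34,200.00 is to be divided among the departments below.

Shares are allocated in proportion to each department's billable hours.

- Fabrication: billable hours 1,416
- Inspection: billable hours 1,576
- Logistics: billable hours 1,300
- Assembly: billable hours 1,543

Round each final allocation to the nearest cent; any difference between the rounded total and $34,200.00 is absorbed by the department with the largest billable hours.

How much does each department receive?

Total billable hours = 1,416 + 1,576 + 1,300 + 1,543 = 5,835.
Raw shares: Fabrication 8,299.4344; Inspection 9,237.2237; Logistics 7,619.5373; Assembly 9,043.8046.
After rounding (cent): Fabrication $8,299.43; Inspection $9,237.22; Logistics $7,619.54; Assembly $9,043.80. Sum = $34,199.99.
Difference $34,200.00 − $34,199.99 = +$0.01 applied to largest billable hours (Inspection): Inspection becomes $9,237.23.

Fabrication: $8,299.43; Inspection: $9,237.23; Logistics: $7,619.54; Assembly: $9,043.80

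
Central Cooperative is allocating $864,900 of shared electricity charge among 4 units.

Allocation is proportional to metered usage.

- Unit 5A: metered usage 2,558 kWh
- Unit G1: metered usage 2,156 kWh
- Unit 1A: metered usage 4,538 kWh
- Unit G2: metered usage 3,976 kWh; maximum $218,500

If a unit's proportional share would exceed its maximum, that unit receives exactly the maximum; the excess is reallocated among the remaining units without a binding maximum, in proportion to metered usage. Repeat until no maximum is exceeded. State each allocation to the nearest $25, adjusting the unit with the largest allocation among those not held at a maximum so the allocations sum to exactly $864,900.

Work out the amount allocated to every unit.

Unit 5A: $178,725 | Unit G1: $150,625 | Unit 1A: $317,050 | Unit G2: $218,500

Total metered usage = 13,228.
Proportional shares (ignoring caps): Unit 5A 167,252.36; Unit G1 140,967.98; Unit 1A 296,712.75; Unit G2 259,966.92.
Cap binds for Unit G2 ($218,500); remaining pool $646,400 reallocated over remaining metered usage 9,252.
Redistributed shares: Unit 5A 178,717.16 → $178,725; Unit G1 150,631.04 → $150,625; Unit 1A 317,051.79 → $317,050.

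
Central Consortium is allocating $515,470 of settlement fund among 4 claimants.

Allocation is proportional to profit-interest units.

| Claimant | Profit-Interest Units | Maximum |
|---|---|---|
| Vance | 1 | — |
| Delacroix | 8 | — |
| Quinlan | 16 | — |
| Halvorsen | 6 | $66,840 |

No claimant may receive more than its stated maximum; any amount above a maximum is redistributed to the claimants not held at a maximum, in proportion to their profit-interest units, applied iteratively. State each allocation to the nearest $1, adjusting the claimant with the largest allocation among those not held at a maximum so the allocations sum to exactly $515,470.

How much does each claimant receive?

Combined profit-interest units = 31.
Unconstrained shares: Vance 16,628.06; Delacroix 133,024.52; Quinlan 266,049.03; Halvorsen 99,768.39.
Capped: Halvorsen ($66,840); balance $448,630 reallocated over remaining profit-interest units 25.
Remaining shares: Vance 17,945.20 → $17,945; Delacroix 143,561.60 → $143,562; Quinlan 287,123.20 → $287,123.

Vance: $17,945 · Delacroix: $143,562 · Quinlan: $287,123 · Halvorsen: $66,840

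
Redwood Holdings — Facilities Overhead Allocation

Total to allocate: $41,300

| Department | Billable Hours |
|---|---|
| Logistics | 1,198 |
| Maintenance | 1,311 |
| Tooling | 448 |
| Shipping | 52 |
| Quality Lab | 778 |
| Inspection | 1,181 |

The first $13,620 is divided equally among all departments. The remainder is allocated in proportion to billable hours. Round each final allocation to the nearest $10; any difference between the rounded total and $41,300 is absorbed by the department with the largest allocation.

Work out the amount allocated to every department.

First tranche $13,620 split equally: $2,270 each.
Remainder $27,680 by billable hours (total 4,968): Logistics 6,674.85 → $6,670; Maintenance 7,304.44 → $7,300; Tooling 2,496.10 → $2,500; Shipping 289.73 → $290; Quality Lab 4,334.75 → $4,330; Inspection 6,580.13 → $6,580.
Rounding difference +$10 on remainder applied to Maintenance.
Totals: Logistics $2,270 + $6,670 = $8,940; Maintenance $2,270 + $7,310 = $9,580; Tooling $2,270 + $2,500 = $4,770; Shipping $2,270 + $290 = $2,560; Quality Lab $2,270 + $4,330 = $6,600; Inspection $2,270 + $6,580 = $8,850.

Logistics: $8,940; Maintenance: $9,580; Tooling: $4,770; Shipping: $2,560; Quality Lab: $6,600; Inspection: $8,850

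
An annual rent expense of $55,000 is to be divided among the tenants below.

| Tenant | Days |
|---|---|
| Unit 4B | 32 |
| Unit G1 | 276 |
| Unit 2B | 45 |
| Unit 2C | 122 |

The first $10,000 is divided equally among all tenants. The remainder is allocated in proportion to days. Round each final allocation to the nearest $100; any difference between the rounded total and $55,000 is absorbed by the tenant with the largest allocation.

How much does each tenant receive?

Unit 4B: $5,500 | Unit G1: $28,600 | Unit 2B: $6,800 | Unit 2C: $14,100

First tranche $10,000 split equally: $2,500 each.
Remainder $45,000 by days (total 475): Unit 4B 3,031.58 → $3,000; Unit G1 26,147.37 → $26,100; Unit 2B 4,263.16 → $4,300; Unit 2C 11,557.89 → $11,600.
Totals: Unit 4B $2,500 + $3,000 = $5,500; Unit G1 $2,500 + $26,100 = $28,600; Unit 2B $2,500 + $4,300 = $6,800; Unit 2C $2,500 + $11,600 = $14,100.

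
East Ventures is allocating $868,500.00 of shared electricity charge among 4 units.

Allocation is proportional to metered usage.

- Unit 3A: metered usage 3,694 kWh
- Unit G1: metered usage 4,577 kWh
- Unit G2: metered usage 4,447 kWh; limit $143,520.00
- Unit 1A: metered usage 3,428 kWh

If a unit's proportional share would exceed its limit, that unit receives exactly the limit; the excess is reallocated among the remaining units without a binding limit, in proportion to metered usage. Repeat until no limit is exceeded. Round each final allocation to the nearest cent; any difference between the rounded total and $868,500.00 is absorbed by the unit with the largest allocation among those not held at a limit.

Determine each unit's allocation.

Unit 3A: $228,914.96; Unit G1: $283,633.94; Unit G2: $143,520.00; Unit 1A: $212,431.10

Combined metered usage = 16,146.
Unconstrained shares: Unit 3A 198,701.7837; Unit G1 246,198.7179; Unit G2 239,205.9643; Unit 1A 184,393.5340.
Capped: Unit G2 ($143,520.00); balance $724,980.00 reallocated over remaining metered usage 11,699.
Shares after redistribution: Unit 3A 228,914.9603 → $228,914.96; Unit G1 283,633.9397 → $283,633.94; Unit 1A 212,431.1001 → $212,431.10.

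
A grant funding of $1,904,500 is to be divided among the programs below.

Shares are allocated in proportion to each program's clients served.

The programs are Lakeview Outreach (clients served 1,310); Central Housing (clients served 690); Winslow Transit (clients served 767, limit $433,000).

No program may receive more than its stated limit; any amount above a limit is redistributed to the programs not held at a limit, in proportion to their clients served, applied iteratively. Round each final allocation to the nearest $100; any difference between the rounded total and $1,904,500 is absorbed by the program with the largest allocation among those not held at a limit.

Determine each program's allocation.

Lakeview Outreach: $963,800 · Central Housing: $507,700 · Winslow Transit: $433,000

Clients served total: 2,767.
Pro-rata shares before constraints: Lakeview Outreach 901,660.64; Central Housing 474,920.49; Winslow Transit 527,918.87.
Held at cap: Winslow Transit ($433,000); balance $1,471,500 reallocated over remaining clients served 2,000.
Shares after redistribution: Lakeview Outreach 963,832.50 → $963,800; Central Housing 507,667.50 → $507,700.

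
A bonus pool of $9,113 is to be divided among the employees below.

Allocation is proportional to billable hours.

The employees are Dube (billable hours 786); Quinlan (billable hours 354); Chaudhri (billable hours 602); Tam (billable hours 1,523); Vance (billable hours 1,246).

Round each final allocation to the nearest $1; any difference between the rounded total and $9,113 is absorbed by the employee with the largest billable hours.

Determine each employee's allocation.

Sum of billable hours: 786 + 354 + 602 + 1,523 + 1,246 = 4,511.
Pro-rata amounts: Dube 1,587.86; Quinlan 715.14; Chaudhri 1,216.14; Tam 3,076.72; Vance 2,517.14.
Rounded to nearest $1: Dube $1,588; Quinlan $715; Chaudhri $1,216; Tam $3,077; Vance $2,517. Sum = $9,113.
Sum already equals the total — no adjustment.

Dube: $1,588 · Quinlan: $715 · Chaudhri: $1,216 · Tam: $3,077 · Vance: $2,517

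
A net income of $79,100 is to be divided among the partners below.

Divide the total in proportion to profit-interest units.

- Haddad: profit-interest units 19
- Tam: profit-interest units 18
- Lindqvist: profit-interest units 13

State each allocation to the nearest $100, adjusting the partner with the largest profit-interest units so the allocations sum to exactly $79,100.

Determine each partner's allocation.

Haddad: $30,000; Tam: $28,500; Lindqvist: $20,600

Sum of profit-interest units: 50.
Raw shares: Haddad 19/50 × $79,100 = 30,058.00; Tam 18/50 × $79,100 = 28,476.00; Lindqvist 13/50 × $79,100 = 20,566.00.
Rounded to nearest $100: Haddad $30,100; Tam $28,500; Lindqvist $20,600. Sum = $79,200.
Difference $79,100 − $79,200 = −$100 applied to largest profit-interest units (Haddad): Haddad becomes $30,000.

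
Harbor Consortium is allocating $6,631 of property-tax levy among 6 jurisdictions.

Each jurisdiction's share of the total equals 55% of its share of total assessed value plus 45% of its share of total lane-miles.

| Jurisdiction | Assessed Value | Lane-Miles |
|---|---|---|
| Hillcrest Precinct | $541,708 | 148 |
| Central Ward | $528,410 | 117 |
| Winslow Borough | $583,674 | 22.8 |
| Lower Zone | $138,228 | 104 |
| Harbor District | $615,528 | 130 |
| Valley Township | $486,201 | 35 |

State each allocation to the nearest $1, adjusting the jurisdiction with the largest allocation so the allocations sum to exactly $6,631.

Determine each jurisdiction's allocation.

Assessed value total 2,893,749; lane-miles total 556.8.
Composite weights (55% assessed value + 45% lane-miles): Hillcrest Precinct 0.2226; Central Ward 0.1950; Winslow Borough 0.1294; Lower Zone 0.1103; Harbor District 0.2221; Valley Township 0.1207.
Unrounded shares: Hillcrest Precinct 1,475.87; Central Ward 1,292.98; Winslow Borough 857.80; Lower Zone 731.56; Harbor District 1,472.45; Valley Township 800.34.
Rounded to nearest $1: Hillcrest Precinct $1,476; Central Ward $1,293; Winslow Borough $858; Lower Zone $732; Harbor District $1,472; Valley Township $800. Sum = $6,631.
Rounded total matches; no reconciliation needed.

Hillcrest Precinct: $1,476 | Central Ward: $1,293 | Winslow Borough: $858 | Lower Zone: $732 | Harbor District: $1,472 | Valley Township: $800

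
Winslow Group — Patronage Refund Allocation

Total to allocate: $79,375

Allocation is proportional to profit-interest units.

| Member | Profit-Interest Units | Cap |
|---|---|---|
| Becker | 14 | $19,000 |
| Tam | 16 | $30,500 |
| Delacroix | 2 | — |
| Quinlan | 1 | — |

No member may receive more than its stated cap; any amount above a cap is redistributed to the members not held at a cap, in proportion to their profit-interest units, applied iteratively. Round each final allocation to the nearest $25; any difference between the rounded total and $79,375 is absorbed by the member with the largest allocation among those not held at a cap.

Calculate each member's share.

Combined profit-interest units = 33.
Proportional shares (ignoring caps): Becker 33,674.24; Tam 38,484.85; Delacroix 4,810.61; Quinlan 2,405.30.
Cap binds for Becker ($19,000), Tam ($30,500); residual $29,875 reallocated over remaining profit-interest units 3.
Redistributed shares: Delacroix 19,916.67 → $19,925; Quinlan 9,958.33 → $9,950.

Becker: $19,000 | Tam: $30,500 | Delacroix: $19,925 | Quinlan: $9,950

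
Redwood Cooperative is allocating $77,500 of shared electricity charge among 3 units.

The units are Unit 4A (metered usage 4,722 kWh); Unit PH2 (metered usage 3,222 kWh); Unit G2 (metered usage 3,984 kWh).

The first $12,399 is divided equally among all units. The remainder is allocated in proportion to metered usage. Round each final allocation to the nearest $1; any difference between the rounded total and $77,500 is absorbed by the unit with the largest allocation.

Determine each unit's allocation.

First tranche $12,399 split equally: $4,133 each.
Remainder $65,101 by metered usage (total 11,928): Unit 4A 25,771.87 → $25,772; Unit PH2 17,585.13 → $17,585; Unit G2 21,744.00 → $21,744.
Totals: Unit 4A $4,133 + $25,772 = $29,905; Unit PH2 $4,133 + $17,585 = $21,718; Unit G2 $4,133 + $21,744 = $25,877.

Unit 4A: $29,905 | Unit PH2: $21,718 | Unit G2: $25,877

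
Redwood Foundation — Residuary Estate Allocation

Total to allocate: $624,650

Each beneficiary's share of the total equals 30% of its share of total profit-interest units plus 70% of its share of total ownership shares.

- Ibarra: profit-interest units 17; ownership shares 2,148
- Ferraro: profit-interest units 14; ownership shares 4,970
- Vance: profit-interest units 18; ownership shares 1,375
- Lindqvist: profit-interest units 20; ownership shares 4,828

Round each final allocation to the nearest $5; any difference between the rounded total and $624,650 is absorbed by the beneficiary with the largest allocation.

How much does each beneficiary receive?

Profit-interest units total 69; ownership shares total 13,321.
Combined weights (30% profit-interest units + 70% ownership shares): Ibarra 0.1868; Ferraro 0.3220; Vance 0.1505; Lindqvist 0.3407.
Unrounded shares: Ibarra 116,676.78; Ferraro 201,159.88; Vance 94,019.32; Lindqvist 212,794.02.
After rounding ($5): Ibarra $116,675; Ferraro $201,160; Vance $94,020; Lindqvist $212,795. Sum = $624,650.
Sum already equals the total — no adjustment.

Ibarra: $116,675; Ferraro: $201,160; Vance: $94,020; Lindqvist: $212,795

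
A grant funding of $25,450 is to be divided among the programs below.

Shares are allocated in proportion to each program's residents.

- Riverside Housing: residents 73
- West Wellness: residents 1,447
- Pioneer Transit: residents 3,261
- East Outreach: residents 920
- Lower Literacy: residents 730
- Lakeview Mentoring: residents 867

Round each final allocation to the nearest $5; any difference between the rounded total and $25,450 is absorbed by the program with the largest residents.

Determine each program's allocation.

Sum of residents: 73 + 1,447 + 3,261 + 920 + 730 + 867 = 7,298.
Raw shares: Riverside Housing 254.57; West Wellness 5,046.06; Pioneer Transit 11,371.94; East Outreach 3,208.28; Lower Literacy 2,545.70; Lakeview Mentoring 3,023.45.
After rounding ($5): Riverside Housing $255; West Wellness $5,045; Pioneer Transit $11,370; East Outreach $3,210; Lower Literacy $2,545; Lakeview Mentoring $3,025. Sum = $25,450.
Rounded total matches; no reconciliation needed.

Riverside Housing: $255 | West Wellness: $5,045 | Pioneer Transit: $11,370 | East Outreach: $3,210 | Lower Literacy: $2,545 | Lakeview Mentoring: $3,025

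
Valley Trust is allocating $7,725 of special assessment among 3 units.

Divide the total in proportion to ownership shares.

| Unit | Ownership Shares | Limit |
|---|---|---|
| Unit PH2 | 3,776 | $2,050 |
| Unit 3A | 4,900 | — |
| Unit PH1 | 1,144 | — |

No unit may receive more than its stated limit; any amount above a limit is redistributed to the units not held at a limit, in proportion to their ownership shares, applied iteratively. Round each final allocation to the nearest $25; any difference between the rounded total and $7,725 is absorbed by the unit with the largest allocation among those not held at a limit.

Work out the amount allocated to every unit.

Sum of ownership shares: 9,820.
Unconstrained shares: Unit PH2 2,970.43; Unit 3A 3,854.63; Unit PH1 899.94.
Cap binds for Unit PH2 ($2,050); balance $5,675 reallocated over remaining ownership shares 6,044.
Shares after redistribution: Unit 3A 4,600.84 → $4,600; Unit PH1 1,074.16 → $1,075.

Unit PH2: $2,050; Unit 3A: $4,600; Unit PH1: $1,075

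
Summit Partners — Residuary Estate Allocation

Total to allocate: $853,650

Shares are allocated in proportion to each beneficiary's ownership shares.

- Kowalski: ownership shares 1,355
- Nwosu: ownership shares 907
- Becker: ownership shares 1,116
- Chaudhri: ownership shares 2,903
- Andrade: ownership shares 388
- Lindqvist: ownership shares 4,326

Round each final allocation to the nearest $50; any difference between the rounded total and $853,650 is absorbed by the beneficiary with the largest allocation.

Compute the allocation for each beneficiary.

Kowalski: $105,200 · Nwosu: $70,400 · Becker: $86,650 · Chaudhri: $225,400 · Andrade: $30,100 · Lindqvist: $335,900

Combined ownership shares = 10,995.
Pro-rata amounts: Kowalski 1,355/10,995 × $853,650 = 105,201.98; Nwosu 907/10,995 × $853,650 = 70,419.33; Becker 1,116/10,995 × $853,650 = 86,646.06; Chaudhri 2,903/10,995 × $853,650 = 225,388.44; Andrade 388/10,995 × $853,650 = 30,124.26; Lindqvist 4,326/10,995 × $853,650 = 335,869.93.
After rounding ($50): Kowalski $105,200; Nwosu $70,400; Becker $86,650; Chaudhri $225,400; Andrade $30,100; Lindqvist $335,850. Sum = $853,600.
Difference $853,650 − $853,600 = +$50 applied to largest allocation (Lindqvist): Lindqvist becomes $335,900.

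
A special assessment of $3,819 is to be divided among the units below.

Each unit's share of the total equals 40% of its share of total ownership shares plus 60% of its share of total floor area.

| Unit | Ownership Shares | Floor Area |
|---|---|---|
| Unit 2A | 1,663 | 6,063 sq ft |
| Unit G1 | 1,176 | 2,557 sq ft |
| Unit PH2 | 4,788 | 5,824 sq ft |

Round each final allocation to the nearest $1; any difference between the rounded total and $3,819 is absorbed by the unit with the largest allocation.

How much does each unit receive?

Ownership shares total 7,627; floor area total 14,444.
Composite weights (40% ownership shares + 60% floor area): Unit 2A 0.3391; Unit G1 0.1679; Unit PH2 0.4930.
Raw shares: Unit 2A 1,294.92; Unit G1 641.18; Unit PH2 1,882.90.
Rounded to nearest $1: Unit 2A $1,295; Unit G1 $641; Unit PH2 $1,883. Sum = $3,819.
Rounded total matches; no reconciliation needed.

Unit 2A: $1,295 · Unit G1: $641 · Unit PH2: $1,883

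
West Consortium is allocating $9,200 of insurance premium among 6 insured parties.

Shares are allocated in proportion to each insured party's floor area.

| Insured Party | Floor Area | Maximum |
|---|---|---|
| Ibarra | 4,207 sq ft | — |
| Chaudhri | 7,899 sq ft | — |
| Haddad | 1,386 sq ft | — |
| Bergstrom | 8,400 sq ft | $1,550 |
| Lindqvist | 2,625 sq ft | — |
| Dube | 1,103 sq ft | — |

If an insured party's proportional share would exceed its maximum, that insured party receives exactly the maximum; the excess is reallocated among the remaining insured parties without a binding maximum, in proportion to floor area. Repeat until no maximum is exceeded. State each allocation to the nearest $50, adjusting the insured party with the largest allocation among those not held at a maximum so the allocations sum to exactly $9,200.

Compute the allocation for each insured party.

Total floor area = 25,620.
Pro-rata shares before constraints: Ibarra 1,510.71; Chaudhri 2,836.49; Haddad 497.70; Bergstrom 3,016.39; Lindqvist 942.62; Dube 396.08.
Cap binds for Bergstrom ($1,550); remaining pool $7,650 reallocated over remaining floor area 17,220.
Redistributed shares: Ibarra 1,868.96 → $1,850; Chaudhri 3,509.14 → $3,500; Haddad 615.73 → $600; Lindqvist 1,166.16 → $1,150; Dube 490.01 → $500.
Rounding difference +$50 applied to Chaudhri → $3,550.

Ibarra: $1,850 | Chaudhri: $3,550 | Haddad: $600 | Bergstrom: $1,550 | Lindqvist: $1,150 | Dube: $500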